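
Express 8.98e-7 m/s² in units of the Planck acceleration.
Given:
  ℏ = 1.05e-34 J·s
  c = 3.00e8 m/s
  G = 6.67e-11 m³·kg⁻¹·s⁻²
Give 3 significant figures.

1.61e-58

Planck acceleration: a_P = √(c⁷/(ℏG)) = 5.59e51 m/s².
8.98e-7 / 5.59e51 = 1.61e-58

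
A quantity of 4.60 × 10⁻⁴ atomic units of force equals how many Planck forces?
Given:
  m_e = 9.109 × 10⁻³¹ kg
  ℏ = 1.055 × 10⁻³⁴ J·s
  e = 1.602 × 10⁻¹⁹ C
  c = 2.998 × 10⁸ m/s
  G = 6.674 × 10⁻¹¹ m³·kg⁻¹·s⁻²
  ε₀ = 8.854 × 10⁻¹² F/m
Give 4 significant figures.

3.124 × 10⁻⁵⁵

atomic unit of force: F_au = E_h/a₀ = m_e²e⁶/((4πε₀)³ℏ⁴) = 8.220 × 10⁻⁸ N
Planck force: F_P = c⁴/G = 1.210 × 10⁴⁴ N
4.60 × 10⁻⁴ × 8.220 × 10⁻⁸ / 1.210 × 10⁴⁴ = 3.124 × 10⁻⁵⁵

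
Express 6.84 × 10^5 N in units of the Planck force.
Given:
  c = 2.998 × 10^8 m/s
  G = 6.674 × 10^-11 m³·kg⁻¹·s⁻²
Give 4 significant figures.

Planck force: F_P = c⁴/G = 1.210 × 10^44 N.
6.84 × 10^5 / 1.210 × 10^44 = 5.651 × 10^-39

5.651 × 10^-39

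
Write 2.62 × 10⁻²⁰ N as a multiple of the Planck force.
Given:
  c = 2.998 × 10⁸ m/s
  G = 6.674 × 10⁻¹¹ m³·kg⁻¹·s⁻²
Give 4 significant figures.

2.165 × 10⁻⁶⁴

Planck force: F_P = c⁴/G = 1.210 × 10⁴⁴ N.
2.62 × 10⁻²⁰ / 1.210 × 10⁴⁴ = 2.165 × 10⁻⁶⁴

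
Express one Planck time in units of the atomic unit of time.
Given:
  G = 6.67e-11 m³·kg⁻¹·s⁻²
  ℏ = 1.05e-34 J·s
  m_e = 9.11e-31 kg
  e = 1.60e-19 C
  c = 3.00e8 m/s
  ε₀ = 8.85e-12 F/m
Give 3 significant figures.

Planck time: t_P = √(ℏG/c⁵) = 5.37e-44 s
atomic unit of time: τ_au = (4πε₀)²ℏ³/(m_e e⁴) = 2.40e-17 s
ratio = 5.37e-44 / 2.40e-17 = 2.24e-27

2.24e-27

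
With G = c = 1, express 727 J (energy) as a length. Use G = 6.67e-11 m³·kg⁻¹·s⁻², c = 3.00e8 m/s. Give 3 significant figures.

Energy → length via G/c⁴.
727 J × (G/c⁴) = 5.99e-42 m

5.99e-42 m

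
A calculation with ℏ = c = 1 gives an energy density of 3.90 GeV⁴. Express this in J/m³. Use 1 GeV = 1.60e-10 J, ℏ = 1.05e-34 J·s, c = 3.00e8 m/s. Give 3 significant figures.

8.18e37 J/m³

[E]/[L]³ = [E]⁴/(ℏc)³; restore (ℏc)⁻³.
1 GeV⁴ → 1/(ℏc)³ × (1 GeV in J)⁴ = 2.10e37 J/m³.
Result: 3.90 × 2.10e37 = 8.18e37 J/m³.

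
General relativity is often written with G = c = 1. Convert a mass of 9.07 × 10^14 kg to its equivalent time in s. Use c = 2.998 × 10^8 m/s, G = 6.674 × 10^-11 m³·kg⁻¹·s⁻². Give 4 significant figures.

Mass → time via G/c³.
9.07 × 10^14 kg × (G/c³) = 2.246 × 10^-21 s

2.246 × 10^-21 s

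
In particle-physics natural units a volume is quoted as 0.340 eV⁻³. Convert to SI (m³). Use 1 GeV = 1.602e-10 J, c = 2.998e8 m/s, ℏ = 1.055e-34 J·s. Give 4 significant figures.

Volume is [L]³ = [E]⁻³·(ℏc)³.
1 GeV⁻³ → (ℏc)³ × (1 GeV in J)⁻³ = 7.696e-48 m³.
Convert the energy scale: 0.340 eV⁻³ = 3.40e26 GeV⁻³.
Result: 3.40e26 × 7.696e-48 = 2.617e-21 m³.

2.617e-21 m³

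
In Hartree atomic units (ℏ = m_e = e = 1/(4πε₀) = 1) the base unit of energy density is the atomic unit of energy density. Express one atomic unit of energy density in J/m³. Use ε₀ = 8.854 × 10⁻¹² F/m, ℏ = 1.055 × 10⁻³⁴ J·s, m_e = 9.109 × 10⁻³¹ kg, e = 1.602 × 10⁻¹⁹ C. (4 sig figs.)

2.929 × 10¹³ J/m³

u_au = E_h/a₀³ = m_e⁴e¹⁰/((4πε₀)⁵ℏ⁸)
E_h = 4.354 × 10⁻¹⁸ J
a₀ = 5.297 × 10⁻¹¹ m
E_h/a₀³ = 2.929 × 10¹³ J/m³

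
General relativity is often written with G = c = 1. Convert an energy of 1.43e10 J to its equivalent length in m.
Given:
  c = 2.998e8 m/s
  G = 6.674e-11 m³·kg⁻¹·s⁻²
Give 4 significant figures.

Energy → length via G/c⁴.
1.43e10 J × (G/c⁴) = 1.181e-34 m

1.181e-34 m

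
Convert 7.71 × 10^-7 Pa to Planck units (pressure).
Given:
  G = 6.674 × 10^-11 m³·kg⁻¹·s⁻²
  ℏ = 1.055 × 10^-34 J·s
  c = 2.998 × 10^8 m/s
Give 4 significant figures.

1.664 × 10^-120

Planck pressure: p_P = c⁷/(ℏG²) = 4.632 × 10^113 Pa.
7.71 × 10^-7 / 4.632 × 10^113 = 1.664 × 10^-120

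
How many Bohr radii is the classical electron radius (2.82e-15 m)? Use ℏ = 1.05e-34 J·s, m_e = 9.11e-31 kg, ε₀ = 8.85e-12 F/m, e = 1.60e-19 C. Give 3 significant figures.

Bohr radius: a₀ = 4πε₀ℏ²/(m_e e²) = 5.26e-11 m.
2.82e-15 / 5.26e-11 = 5.36e-5

5.36e-5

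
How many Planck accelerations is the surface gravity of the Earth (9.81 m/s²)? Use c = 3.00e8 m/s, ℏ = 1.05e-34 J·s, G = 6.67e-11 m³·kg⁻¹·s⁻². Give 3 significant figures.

Planck acceleration: a_P = √(c⁷/(ℏG)) = 5.59e51 m/s².
9.81 / 5.59e51 = 1.76e-51

1.76e-51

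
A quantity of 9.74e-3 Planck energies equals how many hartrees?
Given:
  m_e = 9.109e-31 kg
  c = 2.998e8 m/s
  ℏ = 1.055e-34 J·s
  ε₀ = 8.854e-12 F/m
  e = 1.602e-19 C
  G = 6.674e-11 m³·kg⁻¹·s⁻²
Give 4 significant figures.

4.377e24

Planck energy: E_P = √(ℏc⁵/G) = 1.957e9 J
hartree: E_h = m_e e⁴/(4πε₀ℏ)² = 4.354e-18 J
9.74e-3 × 1.957e9 / 4.354e-18 = 4.377e24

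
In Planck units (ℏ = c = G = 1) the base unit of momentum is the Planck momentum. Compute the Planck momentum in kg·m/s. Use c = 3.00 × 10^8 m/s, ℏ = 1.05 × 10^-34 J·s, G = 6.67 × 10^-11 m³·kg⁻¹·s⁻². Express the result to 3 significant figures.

p_P = √(ℏc³/G)
  = √(42.5)
  = 6.52 kg·m/s

6.52 kg·m/s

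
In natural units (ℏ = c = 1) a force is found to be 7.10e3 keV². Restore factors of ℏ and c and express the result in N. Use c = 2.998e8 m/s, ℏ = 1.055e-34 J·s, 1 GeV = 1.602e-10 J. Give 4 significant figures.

Force is [E]/[L] = [E]²/(ℏc); restore (ℏc)⁻¹.
1 GeV² → 1/(ℏc) × (1 GeV in J)² = 8.114e5 N.
Convert the energy scale: 7.10e3 keV² = 7.10e-9 GeV².
Result: 7.10e-9 × 8.114e5 = 5.761e-3 N.

5.761e-3 N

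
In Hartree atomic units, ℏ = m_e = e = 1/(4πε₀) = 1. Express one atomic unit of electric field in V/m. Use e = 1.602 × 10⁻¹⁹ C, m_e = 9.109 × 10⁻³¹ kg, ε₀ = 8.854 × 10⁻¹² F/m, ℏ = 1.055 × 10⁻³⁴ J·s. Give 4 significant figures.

Dimensional analysis gives E_au = E_h/(e a₀) = m_e²e⁵/((4πε₀)³ℏ⁴).
E_h = 4.354 × 10⁻¹⁸ J
a₀ = 5.297 × 10⁻¹¹ m
E_h/(e·a₀) = 5.131 × 10¹¹ V/m

5.131 × 10¹¹ V/m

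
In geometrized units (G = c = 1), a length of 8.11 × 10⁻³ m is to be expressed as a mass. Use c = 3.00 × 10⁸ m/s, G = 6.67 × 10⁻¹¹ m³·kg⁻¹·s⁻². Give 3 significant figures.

Length → mass via c²/G.
8.11 × 10⁻³ m × (c²/G) = 1.09 × 10²⁵ kg

1.09 × 10²⁵ kg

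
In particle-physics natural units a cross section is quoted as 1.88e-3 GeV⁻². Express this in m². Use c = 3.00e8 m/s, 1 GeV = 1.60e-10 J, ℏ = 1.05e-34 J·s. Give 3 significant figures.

7.29e-35 m²

Area is [L]² = [E]⁻²·(ℏc)²; restore (ℏc)².
1 GeV⁻² → (ℏc)² × (1 GeV in J)⁻² = 3.88e-32 m².
Result: 1.88e-3 × 3.88e-32 = 7.29e-35 m².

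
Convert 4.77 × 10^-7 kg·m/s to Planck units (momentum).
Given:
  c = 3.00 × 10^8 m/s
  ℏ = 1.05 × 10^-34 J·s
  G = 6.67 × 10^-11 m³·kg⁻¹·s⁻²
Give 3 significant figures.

Planck momentum: p_P = √(ℏc³/G) = 6.52 kg·m/s.
4.77 × 10^-7 / 6.52 = 7.32 × 10^-8

7.32 × 10^-8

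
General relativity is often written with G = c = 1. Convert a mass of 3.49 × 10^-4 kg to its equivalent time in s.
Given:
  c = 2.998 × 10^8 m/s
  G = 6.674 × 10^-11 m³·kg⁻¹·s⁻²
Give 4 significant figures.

Mass → time via G/c³.
3.49 × 10^-4 kg × (G/c³) = 8.644 × 10^-40 s

8.644 × 10^-40 s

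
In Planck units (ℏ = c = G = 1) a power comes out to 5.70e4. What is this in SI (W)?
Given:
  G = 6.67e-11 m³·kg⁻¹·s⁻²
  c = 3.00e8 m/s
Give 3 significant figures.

2.08e57 W

One Planck power: P_P = c⁵/G = 3.64e52 W.
5.70e4 × 3.64e52 W = 2.08e57 W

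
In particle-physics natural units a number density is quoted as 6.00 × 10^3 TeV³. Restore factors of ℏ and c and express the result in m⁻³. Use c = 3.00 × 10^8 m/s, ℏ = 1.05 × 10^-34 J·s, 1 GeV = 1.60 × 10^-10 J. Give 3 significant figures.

Number density is [L]⁻³ = [E]³/(ℏc)³.
1 GeV³ → 1/(ℏc)³ × (1 GeV in J)³ = 1.31 × 10^47 m⁻³.
Convert the energy scale: 6.00 × 10^3 TeV³ = 6.00 × 10^12 GeV³.
Result: 6.00 × 10^12 × 1.31 × 10^47 = 7.86 × 10^59 m⁻³.

7.86 × 10^59 m⁻³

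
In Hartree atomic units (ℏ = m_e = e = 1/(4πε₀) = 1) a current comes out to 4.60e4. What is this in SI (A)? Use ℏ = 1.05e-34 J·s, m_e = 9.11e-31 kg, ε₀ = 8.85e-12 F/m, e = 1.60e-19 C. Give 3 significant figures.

One atomic unit of electric current: I_au = e E_h/ℏ = m_e e⁵/((4πε₀)²ℏ³) = 6.67e-3 A.
4.60e4 × 6.67e-3 A = 307 A

307 A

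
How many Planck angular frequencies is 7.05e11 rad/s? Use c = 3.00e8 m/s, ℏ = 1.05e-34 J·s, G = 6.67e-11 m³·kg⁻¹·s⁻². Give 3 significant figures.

Planck angular frequency: ω_P = √(c⁵/(ℏG)) = 1.86e43 rad/s.
7.05e11 / 1.86e43 = 3.78e-32

3.78e-32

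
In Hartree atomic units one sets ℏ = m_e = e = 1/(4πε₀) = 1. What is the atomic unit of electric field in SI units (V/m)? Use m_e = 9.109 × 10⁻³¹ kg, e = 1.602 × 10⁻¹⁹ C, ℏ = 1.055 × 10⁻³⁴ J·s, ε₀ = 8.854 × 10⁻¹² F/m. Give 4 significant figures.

5.131 × 10¹¹ V/m

E_au = E_h/(e a₀) = m_e²e⁵/((4πε₀)³ℏ⁴)
E_h = 4.354 × 10⁻¹⁸ J
a₀ = 5.297 × 10⁻¹¹ m
E_h/(e·a₀) = 5.131 × 10¹¹ V/m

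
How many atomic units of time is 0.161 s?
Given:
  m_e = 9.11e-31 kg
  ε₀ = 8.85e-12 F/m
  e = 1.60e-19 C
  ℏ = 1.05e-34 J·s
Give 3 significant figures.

atomic unit of time: τ_au = (4πε₀)²ℏ³/(m_e e⁴) = 2.40e-17 s.
0.161 / 2.40e-17 = 6.71e15

6.71e15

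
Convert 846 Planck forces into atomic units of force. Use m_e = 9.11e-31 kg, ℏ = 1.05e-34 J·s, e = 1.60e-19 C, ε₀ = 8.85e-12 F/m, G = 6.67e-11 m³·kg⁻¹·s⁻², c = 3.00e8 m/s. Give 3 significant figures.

1.23e54

Planck force: F_P = c⁴/G = 1.21e44 N
atomic unit of force: F_au = E_h/a₀ = m_e²e⁶/((4πε₀)³ℏ⁴) = 8.33e-8 N
846 × 1.21e44 / 8.33e-8 = 1.23e54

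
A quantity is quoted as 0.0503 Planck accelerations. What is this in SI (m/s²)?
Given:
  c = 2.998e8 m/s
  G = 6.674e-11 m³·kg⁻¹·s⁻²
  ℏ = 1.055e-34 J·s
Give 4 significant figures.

One Planck acceleration: a_P = √(c⁷/(ℏG)) = 5.560e51 m/s².
0.0503 × 5.560e51 m/s² = 2.797e50 m/s²

2.797e50 m/s²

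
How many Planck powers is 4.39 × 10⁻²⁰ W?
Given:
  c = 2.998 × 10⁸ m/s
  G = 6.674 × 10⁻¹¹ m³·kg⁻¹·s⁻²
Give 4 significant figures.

Planck power: P_P = c⁵/G = 3.629 × 10⁵² W.
4.39 × 10⁻²⁰ / 3.629 × 10⁵² = 1.210 × 10⁻⁷²

1.210 × 10⁻⁷²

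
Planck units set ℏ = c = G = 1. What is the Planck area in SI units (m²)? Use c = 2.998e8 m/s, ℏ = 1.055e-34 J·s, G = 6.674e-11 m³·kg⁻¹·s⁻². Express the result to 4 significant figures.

2.613e-70 m²

From ℏ = c = G = 1 the area scale is A_P = ℏG/c³.
  = 7.041e-45 / 2.695e25
  = 2.613e-70 m²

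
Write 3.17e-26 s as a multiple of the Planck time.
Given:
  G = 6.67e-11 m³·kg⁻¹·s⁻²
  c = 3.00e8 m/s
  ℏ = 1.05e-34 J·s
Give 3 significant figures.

5.90e17

Planck time: t_P = √(ℏG/c⁵) = 5.37e-44 s.
3.17e-26 / 5.37e-44 = 5.90e17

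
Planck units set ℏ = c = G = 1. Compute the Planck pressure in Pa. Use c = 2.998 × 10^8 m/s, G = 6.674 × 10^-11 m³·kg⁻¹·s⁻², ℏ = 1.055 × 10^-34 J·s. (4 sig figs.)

From ℏ = c = G = 1 the pressure scale is p_P = c⁷/(ℏG²).
  = 2.177 × 10^59 / 4.699 × 10^-55
  = 4.632 × 10^113 Pa

4.632 × 10^113 Pa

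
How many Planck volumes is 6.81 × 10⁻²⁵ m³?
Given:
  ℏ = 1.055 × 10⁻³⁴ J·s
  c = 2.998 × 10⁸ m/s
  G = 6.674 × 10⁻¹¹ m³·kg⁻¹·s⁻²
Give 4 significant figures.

Planck volume: V_P = (ℏG/c³)^(3/2) = 4.224 × 10⁻¹⁰⁵ m³.
6.81 × 10⁻²⁵ / 4.224 × 10⁻¹⁰⁵ = 1.612 × 10⁸⁰

1.612 × 10⁸⁰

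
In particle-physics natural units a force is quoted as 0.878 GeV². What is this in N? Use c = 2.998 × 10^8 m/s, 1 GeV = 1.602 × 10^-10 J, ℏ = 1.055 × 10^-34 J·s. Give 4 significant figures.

7.124 × 10^5 N

Force is [E]/[L] = [E]²/(ℏc); restore (ℏc)⁻¹.
1 GeV² → 1/(ℏc) × (1 GeV in J)² = 8.114 × 10^5 N.
Result: 0.878 × 8.114 × 10^5 = 7.124 × 10^5 N.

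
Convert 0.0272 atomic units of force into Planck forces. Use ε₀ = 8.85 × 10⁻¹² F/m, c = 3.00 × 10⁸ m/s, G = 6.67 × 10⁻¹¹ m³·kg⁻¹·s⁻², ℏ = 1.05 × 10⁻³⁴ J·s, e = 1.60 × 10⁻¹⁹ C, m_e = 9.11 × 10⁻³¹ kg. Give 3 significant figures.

1.87 × 10⁻⁵³

atomic unit of force: F_au = E_h/a₀ = m_e²e⁶/((4πε₀)³ℏ⁴) = 8.33 × 10⁻⁸ N
Planck force: F_P = c⁴/G = 1.21 × 10⁴⁴ N
0.0272 × 8.33 × 10⁻⁸ / 1.21 × 10⁴⁴ = 1.87 × 10⁻⁵³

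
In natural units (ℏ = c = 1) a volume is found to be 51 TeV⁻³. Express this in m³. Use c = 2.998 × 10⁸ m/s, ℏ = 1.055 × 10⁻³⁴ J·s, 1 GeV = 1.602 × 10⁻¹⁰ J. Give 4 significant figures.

3.925 × 10⁻⁵⁵ m³

Volume is [L]³ = [E]⁻³·(ℏc)³.
1 GeV⁻³ → (ℏc)³ × (1 GeV in J)⁻³ = 7.696 × 10⁻⁴⁸ m³.
Convert the energy scale: 51 TeV⁻³ = 5.10 × 10⁻⁸ GeV⁻³.
Result: 5.10 × 10⁻⁸ × 7.696 × 10⁻⁴⁸ = 3.925 × 10⁻⁵⁵ m³.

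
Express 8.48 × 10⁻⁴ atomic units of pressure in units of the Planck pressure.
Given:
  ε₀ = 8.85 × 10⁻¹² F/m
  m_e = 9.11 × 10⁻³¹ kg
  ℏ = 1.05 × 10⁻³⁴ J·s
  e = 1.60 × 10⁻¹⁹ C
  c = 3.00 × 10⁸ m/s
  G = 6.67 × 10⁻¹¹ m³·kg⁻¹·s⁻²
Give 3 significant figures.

atomic unit of pressure: P_au = E_h/a₀³ = m_e⁴e¹⁰/((4πε₀)⁵ℏ⁸) = 3.01 × 10¹³ Pa
Planck pressure: p_P = c⁷/(ℏG²) = 4.68 × 10¹¹³ Pa
8.48 × 10⁻⁴ × 3.01 × 10¹³ / 4.68 × 10¹¹³ = 5.46 × 10⁻¹⁰⁴

5.46 × 10⁻¹⁰⁴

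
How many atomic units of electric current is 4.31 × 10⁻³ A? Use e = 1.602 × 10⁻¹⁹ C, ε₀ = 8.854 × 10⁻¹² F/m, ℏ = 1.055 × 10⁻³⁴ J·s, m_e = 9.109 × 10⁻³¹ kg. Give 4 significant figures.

0.6519

atomic unit of electric current: I_au = e E_h/ℏ = m_e e⁵/((4πε₀)²ℏ³) = 6.612 × 10⁻³ A.
4.31 × 10⁻³ / 6.612 × 10⁻³ = 0.6519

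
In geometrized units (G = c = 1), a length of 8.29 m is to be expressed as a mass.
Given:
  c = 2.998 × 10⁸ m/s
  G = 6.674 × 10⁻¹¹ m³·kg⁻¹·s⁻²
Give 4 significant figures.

Length → mass via c²/G.
8.29 m × (c²/G) = 1.116 × 10²⁸ kg

1.116 × 10²⁸ kg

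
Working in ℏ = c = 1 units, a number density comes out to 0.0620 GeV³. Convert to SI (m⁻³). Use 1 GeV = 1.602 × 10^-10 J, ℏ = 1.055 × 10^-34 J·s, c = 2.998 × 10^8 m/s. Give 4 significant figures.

Number density is [L]⁻³ = [E]³/(ℏc)³.
1 GeV³ → 1/(ℏc)³ × (1 GeV in J)³ = 1.299 × 10^47 m⁻³.
Result: 0.0620 × 1.299 × 10^47 = 8.056 × 10^45 m⁻³.

8.056 × 10^45 m⁻³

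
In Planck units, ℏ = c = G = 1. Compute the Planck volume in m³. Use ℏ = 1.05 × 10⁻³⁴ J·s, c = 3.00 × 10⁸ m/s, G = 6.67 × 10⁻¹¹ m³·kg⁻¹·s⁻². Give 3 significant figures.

From ℏ = c = G = 1 the volume scale is V_P = (ℏG/c³)^(3/2).
  = √(1.75 × 10⁻²⁰⁹)
  = 4.18 × 10⁻¹⁰⁵ m³

4.18 × 10⁻¹⁰⁵ m³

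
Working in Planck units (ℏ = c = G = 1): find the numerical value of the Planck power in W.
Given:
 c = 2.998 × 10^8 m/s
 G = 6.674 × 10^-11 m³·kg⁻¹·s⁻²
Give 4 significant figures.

3.629 × 10^52 W

The unique combination of the constants set to 1 with dimensions of power is P_P = c⁵/G.
  = 2.422 × 10^42 / 6.674 × 10^-11
  = 3.629 × 10^52 W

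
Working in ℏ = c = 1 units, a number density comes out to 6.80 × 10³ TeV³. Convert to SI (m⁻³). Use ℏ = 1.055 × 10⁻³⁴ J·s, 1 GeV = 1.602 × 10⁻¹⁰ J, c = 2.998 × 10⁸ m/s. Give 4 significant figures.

8.836 × 10⁵⁹ m⁻³

Number density is [L]⁻³ = [E]³/(ℏc)³.
1 GeV³ → 1/(ℏc)³ × (1 GeV in J)³ = 1.299 × 10⁴⁷ m⁻³.
Convert the energy scale: 6.80 × 10³ TeV³ = 6.80 × 10¹² GeV³.
Result: 6.80 × 10¹² × 1.299 × 10⁴⁷ = 8.836 × 10⁵⁹ m⁻³.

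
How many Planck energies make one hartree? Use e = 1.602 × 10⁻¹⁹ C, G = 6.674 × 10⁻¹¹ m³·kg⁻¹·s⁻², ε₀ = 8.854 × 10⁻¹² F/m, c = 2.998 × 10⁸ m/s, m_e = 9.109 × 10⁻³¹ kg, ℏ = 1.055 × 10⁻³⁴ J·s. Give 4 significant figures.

hartree: E_h = m_e e⁴/(4πε₀ℏ)² = 4.354 × 10⁻¹⁸ J
Planck energy: E_P = √(ℏc⁵/G) = 1.957 × 10⁹ J
ratio = 4.354 × 10⁻¹⁸ / 1.957 × 10⁹ = 2.225 × 10⁻²⁷

2.225 × 10⁻²⁷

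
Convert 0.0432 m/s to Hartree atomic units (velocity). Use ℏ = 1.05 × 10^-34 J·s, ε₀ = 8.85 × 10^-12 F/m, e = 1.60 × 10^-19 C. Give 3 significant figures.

1.97 × 10^-8

atomic unit of velocity: v_au = e²/(4πε₀ℏ) = 2.19 × 10^6 m/s.
0.0432 / 2.19 × 10^6 = 1.97 × 10^-8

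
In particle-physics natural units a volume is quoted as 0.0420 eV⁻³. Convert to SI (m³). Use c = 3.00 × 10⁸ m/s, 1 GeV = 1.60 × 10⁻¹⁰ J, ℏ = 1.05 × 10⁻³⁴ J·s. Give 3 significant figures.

3.20 × 10⁻²² m³

Volume is [L]³ = [E]⁻³·(ℏc)³.
1 GeV⁻³ → (ℏc)³ × (1 GeV in J)⁻³ = 7.63 × 10⁻⁴⁸ m³.
Convert the energy scale: 0.0420 eV⁻³ = 4.20 × 10²⁵ GeV⁻³.
Result: 4.20 × 10²⁵ × 7.63 × 10⁻⁴⁸ = 3.20 × 10⁻²² m³.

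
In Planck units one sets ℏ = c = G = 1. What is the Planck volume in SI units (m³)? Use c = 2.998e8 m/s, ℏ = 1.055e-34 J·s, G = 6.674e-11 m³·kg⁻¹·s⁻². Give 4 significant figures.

V_P = (ℏG/c³)^(3/2)
  = √(1.784e-209)
  = 4.224e-105 m³

4.224e-105 m³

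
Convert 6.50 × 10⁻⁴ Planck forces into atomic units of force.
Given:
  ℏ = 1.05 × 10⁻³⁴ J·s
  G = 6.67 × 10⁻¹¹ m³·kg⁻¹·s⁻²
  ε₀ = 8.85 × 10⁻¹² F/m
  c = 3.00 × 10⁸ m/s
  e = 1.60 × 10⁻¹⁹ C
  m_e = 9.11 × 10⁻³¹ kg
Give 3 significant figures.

9.48 × 10⁴⁷

Planck force: F_P = c⁴/G = 1.21 × 10⁴⁴ N
atomic unit of force: F_au = E_h/a₀ = m_e²e⁶/((4πε₀)³ℏ⁴) = 8.33 × 10⁻⁸ N
6.50 × 10⁻⁴ × 1.21 × 10⁴⁴ / 8.33 × 10⁻⁸ = 9.48 × 10⁴⁷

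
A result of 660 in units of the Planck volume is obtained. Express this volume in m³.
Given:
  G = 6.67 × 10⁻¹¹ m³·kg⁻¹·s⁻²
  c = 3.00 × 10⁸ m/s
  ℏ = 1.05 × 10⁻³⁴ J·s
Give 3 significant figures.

One Planck volume: V_P = (ℏG/c³)^(3/2) = 4.18 × 10⁻¹⁰⁵ m³.
660 × 4.18 × 10⁻¹⁰⁵ m³ = 2.76 × 10⁻¹⁰² m³

2.76 × 10⁻¹⁰² m³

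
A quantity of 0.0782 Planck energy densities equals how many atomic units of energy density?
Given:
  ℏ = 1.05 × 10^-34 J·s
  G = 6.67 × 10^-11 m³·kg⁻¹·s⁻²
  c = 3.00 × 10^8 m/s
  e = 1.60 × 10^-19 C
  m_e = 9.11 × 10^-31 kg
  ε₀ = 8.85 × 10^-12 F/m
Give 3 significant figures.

1.22 × 10^99

Planck energy density: u_P = c⁷/(ℏG²) = 4.68 × 10^113 J/m³
atomic unit of energy density: u_au = E_h/a₀³ = m_e⁴e¹⁰/((4πε₀)⁵ℏ⁸) = 3.01 × 10^13 J/m³
0.0782 × 4.68 × 10^113 / 3.01 × 10^13 = 1.22 × 10^99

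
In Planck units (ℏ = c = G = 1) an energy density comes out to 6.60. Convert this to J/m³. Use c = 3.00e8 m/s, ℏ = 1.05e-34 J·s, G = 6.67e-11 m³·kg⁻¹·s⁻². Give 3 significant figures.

One Planck energy density: u_P = c⁷/(ℏG²) = 4.68e113 J/m³.
6.60 × 4.68e113 J/m³ = 3.09e114 J/m³

3.09e114 J/m³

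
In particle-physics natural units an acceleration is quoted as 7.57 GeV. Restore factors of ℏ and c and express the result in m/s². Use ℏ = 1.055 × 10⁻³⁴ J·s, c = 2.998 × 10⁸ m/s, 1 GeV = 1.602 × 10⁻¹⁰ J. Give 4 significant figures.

3.446 × 10³³ m/s²

Acceleration is [L]/[T]² = c·[E]/ℏ.
1 GeV → c/ℏ × (1 GeV in J) = 4.552 × 10³² m/s².
Result: 7.57 × 4.552 × 10³² = 3.446 × 10³³ m/s².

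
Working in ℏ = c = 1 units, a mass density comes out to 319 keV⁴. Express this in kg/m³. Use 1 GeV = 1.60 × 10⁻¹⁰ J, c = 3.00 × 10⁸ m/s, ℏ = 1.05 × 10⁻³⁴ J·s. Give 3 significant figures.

0.0743 kg/m³

Mass density is [E]/(c²[L]³) = [E]⁴/(ℏ³c⁵).
1 GeV⁴ → 1/(ℏ³c⁵) × (1 GeV in J)⁴ = 2.33 × 10²⁰ kg/m³.
Convert the energy scale: 319 keV⁴ = 3.19 × 10⁻²² GeV⁴.
Result: 3.19 × 10⁻²² × 2.33 × 10²⁰ = 0.0743 kg/m³.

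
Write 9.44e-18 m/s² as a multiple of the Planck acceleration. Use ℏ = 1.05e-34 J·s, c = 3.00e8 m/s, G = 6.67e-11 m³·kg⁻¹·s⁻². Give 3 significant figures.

Planck acceleration: a_P = √(c⁷/(ℏG)) = 5.59e51 m/s².
9.44e-18 / 5.59e51 = 1.69e-69

1.69e-69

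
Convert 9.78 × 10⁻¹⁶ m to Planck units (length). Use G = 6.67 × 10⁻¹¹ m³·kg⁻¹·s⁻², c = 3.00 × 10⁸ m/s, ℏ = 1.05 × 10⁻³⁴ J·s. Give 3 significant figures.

6.07 × 10¹⁹

Planck length: ℓ_P = √(ℏG/c³) = 1.61 × 10⁻³⁵ m.
9.78 × 10⁻¹⁶ / 1.61 × 10⁻³⁵ = 6.07 × 10¹⁹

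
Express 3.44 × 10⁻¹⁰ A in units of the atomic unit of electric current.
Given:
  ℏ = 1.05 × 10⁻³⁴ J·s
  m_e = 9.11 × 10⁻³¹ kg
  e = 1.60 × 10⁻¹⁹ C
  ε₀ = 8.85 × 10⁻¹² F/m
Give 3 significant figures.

5.16 × 10⁻⁸

atomic unit of electric current: I_au = e E_h/ℏ = m_e e⁵/((4πε₀)²ℏ³) = 6.67 × 10⁻³ A.
3.44 × 10⁻¹⁰ / 6.67 × 10⁻³ = 5.16 × 10⁻⁸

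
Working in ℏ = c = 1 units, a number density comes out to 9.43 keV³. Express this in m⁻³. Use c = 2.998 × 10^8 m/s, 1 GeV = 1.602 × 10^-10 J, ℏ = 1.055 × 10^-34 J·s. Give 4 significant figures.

1.225 × 10^30 m⁻³

Number density is [L]⁻³ = [E]³/(ℏc)³.
1 GeV³ → 1/(ℏc)³ × (1 GeV in J)³ = 1.299 × 10^47 m⁻³.
Convert the energy scale: 9.43 keV³ = 9.43 × 10^-18 GeV³.
Result: 9.43 × 10^-18 × 1.299 × 10^47 = 1.225 × 10^30 m⁻³.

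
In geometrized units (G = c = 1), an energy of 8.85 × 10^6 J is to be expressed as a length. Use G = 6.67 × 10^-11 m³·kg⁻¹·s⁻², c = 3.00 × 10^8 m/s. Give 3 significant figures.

Energy → length via G/c⁴.
8.85 × 10^6 J × (G/c⁴) = 7.29 × 10^-38 m

7.29 × 10^-38 m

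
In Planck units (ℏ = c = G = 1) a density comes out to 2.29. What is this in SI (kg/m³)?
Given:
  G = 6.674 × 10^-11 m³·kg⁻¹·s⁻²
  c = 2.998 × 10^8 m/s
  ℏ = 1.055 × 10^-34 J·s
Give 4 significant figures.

One Planck density: ρ_P = c⁵/(ℏG²) = 5.154 × 10^96 kg/m³.
2.29 × 5.154 × 10^96 kg/m³ = 1.180 × 10^97 kg/m³

1.180 × 10^97 kg/m³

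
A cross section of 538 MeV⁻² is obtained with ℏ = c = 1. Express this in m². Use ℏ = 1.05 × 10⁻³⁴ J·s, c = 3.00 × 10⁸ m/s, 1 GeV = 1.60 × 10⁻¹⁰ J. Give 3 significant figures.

Area is [L]² = [E]⁻²·(ℏc)²; restore (ℏc)².
1 GeV⁻² → (ℏc)² × (1 GeV in J)⁻² = 3.88 × 10⁻³² m².
Convert the energy scale: 538 MeV⁻² = 5.38 × 10⁸ GeV⁻².
Result: 5.38 × 10⁸ × 3.88 × 10⁻³² = 2.09 × 10⁻²³ m².

2.09 × 10⁻²³ m²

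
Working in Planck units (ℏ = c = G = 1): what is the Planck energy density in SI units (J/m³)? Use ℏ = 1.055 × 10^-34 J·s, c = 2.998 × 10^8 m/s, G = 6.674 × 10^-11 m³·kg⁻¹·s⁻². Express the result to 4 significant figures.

4.632 × 10^113 J/m³

The unique combination of the constants set to 1 with dimensions of energy density is u_P = c⁷/(ℏG²).
  = 2.177 × 10^59 / 4.699 × 10^-55
  = 4.632 × 10^113 J/m³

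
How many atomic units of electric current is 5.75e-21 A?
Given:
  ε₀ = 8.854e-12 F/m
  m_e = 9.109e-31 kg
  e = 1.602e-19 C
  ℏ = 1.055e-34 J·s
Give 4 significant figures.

8.696e-19

atomic unit of electric current: I_au = e E_h/ℏ = m_e e⁵/((4πε₀)²ℏ³) = 6.612e-3 A.
5.75e-21 / 6.612e-3 = 8.696e-19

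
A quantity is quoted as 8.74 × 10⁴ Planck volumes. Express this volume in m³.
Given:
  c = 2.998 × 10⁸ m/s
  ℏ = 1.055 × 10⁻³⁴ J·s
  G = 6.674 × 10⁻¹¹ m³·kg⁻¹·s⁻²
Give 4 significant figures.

3.692 × 10⁻¹⁰⁰ m³

One Planck volume: V_P = (ℏG/c³)^(3/2) = 4.224 × 10⁻¹⁰⁵ m³.
8.74 × 10⁴ × 4.224 × 10⁻¹⁰⁵ m³ = 3.692 × 10⁻¹⁰⁰ m³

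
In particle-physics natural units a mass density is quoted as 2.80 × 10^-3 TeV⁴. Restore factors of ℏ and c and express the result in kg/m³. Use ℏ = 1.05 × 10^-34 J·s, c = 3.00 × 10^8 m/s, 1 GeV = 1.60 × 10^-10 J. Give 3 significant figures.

Mass density is [E]/(c²[L]³) = [E]⁴/(ℏ³c⁵).
1 GeV⁴ → 1/(ℏ³c⁵) × (1 GeV in J)⁴ = 2.33 × 10^20 kg/m³.
Convert the energy scale: 2.80 × 10^-3 TeV⁴ = 2.80 × 10^9 GeV⁴.
Result: 2.80 × 10^9 × 2.33 × 10^20 = 6.52 × 10^29 kg/m³.

6.52 × 10^29 kg/m³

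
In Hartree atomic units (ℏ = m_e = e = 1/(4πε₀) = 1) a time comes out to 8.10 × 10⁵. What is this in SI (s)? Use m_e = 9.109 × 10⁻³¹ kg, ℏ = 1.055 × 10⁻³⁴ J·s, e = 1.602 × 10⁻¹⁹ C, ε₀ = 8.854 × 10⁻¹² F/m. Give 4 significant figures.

1.963 × 10⁻¹¹ s

One atomic unit of time: τ_au = (4πε₀)²ℏ³/(m_e e⁴) = 2.423 × 10⁻¹⁷ s.
8.10 × 10⁵ × 2.423 × 10⁻¹⁷ s = 1.963 × 10⁻¹¹ s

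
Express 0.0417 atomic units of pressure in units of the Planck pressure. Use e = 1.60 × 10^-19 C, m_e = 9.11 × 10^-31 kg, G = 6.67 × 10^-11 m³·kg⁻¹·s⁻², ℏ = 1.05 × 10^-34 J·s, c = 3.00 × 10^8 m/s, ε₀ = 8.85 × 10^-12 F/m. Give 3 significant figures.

atomic unit of pressure: P_au = E_h/a₀³ = m_e⁴e¹⁰/((4πε₀)⁵ℏ⁸) = 3.01 × 10^13 Pa
Planck pressure: p_P = c⁷/(ℏG²) = 4.68 × 10^113 Pa
0.0417 × 3.01 × 10^13 / 4.68 × 10^113 = 2.68 × 10^-102

2.68 × 10^-102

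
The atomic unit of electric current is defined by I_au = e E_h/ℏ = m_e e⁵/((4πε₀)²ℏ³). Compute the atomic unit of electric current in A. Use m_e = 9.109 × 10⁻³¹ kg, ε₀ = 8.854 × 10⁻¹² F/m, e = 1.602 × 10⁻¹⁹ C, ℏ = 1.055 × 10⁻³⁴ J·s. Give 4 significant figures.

6.612 × 10⁻³ A

I_au = e E_h/ℏ = m_e e⁵/((4πε₀)²ℏ³)
E_h = 4.354 × 10⁻¹⁸ J
e·E_h/ℏ = 6.612 × 10⁻³ A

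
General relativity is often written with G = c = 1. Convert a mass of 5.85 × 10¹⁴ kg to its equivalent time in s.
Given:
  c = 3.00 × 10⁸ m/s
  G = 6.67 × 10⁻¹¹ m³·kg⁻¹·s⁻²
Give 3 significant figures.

1.45 × 10⁻²¹ s

Mass → time via G/c³.
5.85 × 10¹⁴ kg × (G/c³) = 1.45 × 10⁻²¹ s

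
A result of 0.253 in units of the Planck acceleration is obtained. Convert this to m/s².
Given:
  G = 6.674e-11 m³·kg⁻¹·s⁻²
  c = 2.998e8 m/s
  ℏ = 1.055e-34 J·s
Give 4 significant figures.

One Planck acceleration: a_P = √(c⁷/(ℏG)) = 5.560e51 m/s².
0.253 × 5.560e51 m/s² = 1.407e51 m/s²

1.407e51 m/s²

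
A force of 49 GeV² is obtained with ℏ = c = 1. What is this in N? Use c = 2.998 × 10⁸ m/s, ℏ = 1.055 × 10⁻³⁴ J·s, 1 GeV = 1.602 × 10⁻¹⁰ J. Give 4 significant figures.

3.976 × 10⁷ N

Force is [E]/[L] = [E]²/(ℏc); restore (ℏc)⁻¹.
1 GeV² → 1/(ℏc) × (1 GeV in J)² = 8.114 × 10⁵ N.
Result: 49 × 8.114 × 10⁵ = 3.976 × 10⁷ N.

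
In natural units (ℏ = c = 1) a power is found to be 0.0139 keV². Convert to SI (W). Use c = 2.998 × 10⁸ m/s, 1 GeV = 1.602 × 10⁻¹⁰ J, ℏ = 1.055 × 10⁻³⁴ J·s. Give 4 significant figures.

3.381 W

Power is [E]/[T] = [E]²/ℏ.
1 GeV² → 1/ℏ × (1 GeV in J)² = 2.433 × 10¹⁴ W.
Convert the energy scale: 0.0139 keV² = 1.39 × 10⁻¹⁴ GeV².
Result: 1.39 × 10⁻¹⁴ × 2.433 × 10¹⁴ = 3.381 W.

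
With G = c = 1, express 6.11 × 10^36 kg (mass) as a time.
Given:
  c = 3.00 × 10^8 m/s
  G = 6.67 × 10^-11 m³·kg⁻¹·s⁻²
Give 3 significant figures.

Mass → time via G/c³.
6.11 × 10^36 kg × (G/c³) = 15.1 s

15.1 s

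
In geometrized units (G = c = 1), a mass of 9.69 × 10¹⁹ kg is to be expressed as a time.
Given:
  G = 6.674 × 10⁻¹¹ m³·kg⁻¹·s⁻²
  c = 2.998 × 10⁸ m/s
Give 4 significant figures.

Mass → time via G/c³.
9.69 × 10¹⁹ kg × (G/c³) = 2.400 × 10⁻¹⁶ s

2.400 × 10⁻¹⁶ s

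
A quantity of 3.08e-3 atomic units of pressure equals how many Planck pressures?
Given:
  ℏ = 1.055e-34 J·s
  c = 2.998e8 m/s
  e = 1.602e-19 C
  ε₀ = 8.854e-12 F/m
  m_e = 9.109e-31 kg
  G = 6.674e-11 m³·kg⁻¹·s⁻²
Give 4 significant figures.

atomic unit of pressure: P_au = E_h/a₀³ = m_e⁴e¹⁰/((4πε₀)⁵ℏ⁸) = 2.929e13 Pa
Planck pressure: p_P = c⁷/(ℏG²) = 4.632e113 Pa
3.08e-3 × 2.929e13 / 4.632e113 = 1.948e-103

1.948e-103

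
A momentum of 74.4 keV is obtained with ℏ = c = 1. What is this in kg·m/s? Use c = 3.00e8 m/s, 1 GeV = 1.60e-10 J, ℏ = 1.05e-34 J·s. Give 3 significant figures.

Momentum is [E]/c; divide by c.
1 GeV → 1/c × (1 GeV in J) = 5.33e-19 kg·m/s.
Convert the energy scale: 74.4 keV = 7.44e-5 GeV.
Result: 7.44e-5 × 5.33e-19 = 3.97e-23 kg·m/s.

3.97e-23 kg·m/s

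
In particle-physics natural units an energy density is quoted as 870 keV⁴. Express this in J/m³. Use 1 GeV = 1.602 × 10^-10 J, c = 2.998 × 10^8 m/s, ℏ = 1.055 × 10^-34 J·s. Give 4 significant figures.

[E]/[L]³ = [E]⁴/(ℏc)³; restore (ℏc)⁻³.
1 GeV⁴ → 1/(ℏc)³ × (1 GeV in J)⁴ = 2.082 × 10^37 J/m³.
Convert the energy scale: 870 keV⁴ = 8.70 × 10^-22 GeV⁴.
Result: 8.70 × 10^-22 × 2.082 × 10^37 = 1.811 × 10^16 J/m³.

1.811 × 10^16 J/m³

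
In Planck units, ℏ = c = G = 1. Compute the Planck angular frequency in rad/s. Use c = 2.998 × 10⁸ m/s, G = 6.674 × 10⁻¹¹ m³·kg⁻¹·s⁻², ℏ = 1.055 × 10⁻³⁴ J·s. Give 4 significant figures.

1.855 × 10⁴³ rad/s

The unique combination of the constants set to 1 with dimensions of angular frequency is ω_P = √(c⁵/(ℏG)).
  = √(3.440 × 10⁸⁶)
  = 1.855 × 10⁴³ rad/s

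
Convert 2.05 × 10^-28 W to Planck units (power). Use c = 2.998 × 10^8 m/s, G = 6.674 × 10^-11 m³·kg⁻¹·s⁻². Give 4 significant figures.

5.649 × 10^-81

Planck power: P_P = c⁵/G = 3.629 × 10^52 W.
2.05 × 10^-28 / 3.629 × 10^52 = 5.649 × 10^-81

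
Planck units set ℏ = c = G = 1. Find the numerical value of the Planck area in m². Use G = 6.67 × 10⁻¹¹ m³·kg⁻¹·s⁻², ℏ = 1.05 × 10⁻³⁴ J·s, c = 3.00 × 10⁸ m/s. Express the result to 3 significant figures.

2.59 × 10⁻⁷⁰ m²

From ℏ = c = G = 1 the area scale is A_P = ℏG/c³.
  = 7.00 × 10⁻⁴⁵ / 2.70 × 10²⁵
  = 2.59 × 10⁻⁷⁰ m²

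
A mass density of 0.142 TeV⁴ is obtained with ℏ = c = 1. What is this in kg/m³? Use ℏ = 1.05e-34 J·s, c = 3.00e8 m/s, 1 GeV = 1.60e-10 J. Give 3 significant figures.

Mass density is [E]/(c²[L]³) = [E]⁴/(ℏ³c⁵).
1 GeV⁴ → 1/(ℏ³c⁵) × (1 GeV in J)⁴ = 2.33e20 kg/m³.
Convert the energy scale: 0.142 TeV⁴ = 1.42e11 GeV⁴.
Result: 1.42e11 × 2.33e20 = 3.31e31 kg/m³.

3.31e31 kg/m³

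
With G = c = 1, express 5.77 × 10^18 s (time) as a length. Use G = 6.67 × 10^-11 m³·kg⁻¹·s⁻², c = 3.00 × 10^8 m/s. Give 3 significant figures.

Time → length via c.
5.77 × 10^18 s × (c) = 1.73 × 10^27 m

1.73 × 10^27 m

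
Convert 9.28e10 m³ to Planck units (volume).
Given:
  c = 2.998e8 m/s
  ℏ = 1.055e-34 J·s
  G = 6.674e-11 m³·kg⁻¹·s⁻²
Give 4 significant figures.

2.197e115

Planck volume: V_P = (ℏG/c³)^(3/2) = 4.224e-105 m³.
9.28e10 / 4.224e-105 = 2.197e115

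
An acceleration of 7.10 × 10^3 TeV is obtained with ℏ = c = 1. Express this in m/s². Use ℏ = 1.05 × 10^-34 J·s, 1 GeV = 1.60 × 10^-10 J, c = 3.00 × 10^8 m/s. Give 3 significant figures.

Acceleration is [L]/[T]² = c·[E]/ℏ.
1 GeV → c/ℏ × (1 GeV in J) = 4.57 × 10^32 m/s².
Convert the energy scale: 7.10 × 10^3 TeV = 7.10 × 10^6 GeV.
Result: 7.10 × 10^6 × 4.57 × 10^32 = 3.25 × 10^39 m/s².

3.25 × 10^39 m/s²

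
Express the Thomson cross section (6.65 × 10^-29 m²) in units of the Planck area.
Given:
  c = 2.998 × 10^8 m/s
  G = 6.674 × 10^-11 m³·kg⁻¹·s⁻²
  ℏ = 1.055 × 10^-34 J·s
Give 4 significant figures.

Planck area: A_P = ℏG/c³ = 2.613 × 10^-70 m².
6.65 × 10^-29 / 2.613 × 10^-70 = 2.545 × 10^41

2.545 × 10^41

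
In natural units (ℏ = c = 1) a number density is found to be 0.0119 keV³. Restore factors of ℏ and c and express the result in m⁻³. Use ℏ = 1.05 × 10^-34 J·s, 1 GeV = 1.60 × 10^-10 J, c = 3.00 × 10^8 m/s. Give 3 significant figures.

1.56 × 10^27 m⁻³

Number density is [L]⁻³ = [E]³/(ℏc)³.
1 GeV³ → 1/(ℏc)³ × (1 GeV in J)³ = 1.31 × 10^47 m⁻³.
Convert the energy scale: 0.0119 keV³ = 1.19 × 10^-20 GeV³.
Result: 1.19 × 10^-20 × 1.31 × 10^47 = 1.56 × 10^27 m⁻³.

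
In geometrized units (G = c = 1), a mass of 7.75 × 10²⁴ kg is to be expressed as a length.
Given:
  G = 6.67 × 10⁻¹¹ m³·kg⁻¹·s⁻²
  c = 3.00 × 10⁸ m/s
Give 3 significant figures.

In G = c = 1 units mass has dimensions of length; the conversion factor is G/c².
7.75 × 10²⁴ kg × (G/c²) = 5.74 × 10⁻³ m

5.74 × 10⁻³ m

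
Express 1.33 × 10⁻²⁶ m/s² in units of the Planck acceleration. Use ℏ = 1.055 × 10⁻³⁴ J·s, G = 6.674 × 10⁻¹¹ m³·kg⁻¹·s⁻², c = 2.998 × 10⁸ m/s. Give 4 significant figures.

2.392 × 10⁻⁷⁸

Planck acceleration: a_P = √(c⁷/(ℏG)) = 5.560 × 10⁵¹ m/s².
1.33 × 10⁻²⁶ / 5.560 × 10⁵¹ = 2.392 × 10⁻⁷⁸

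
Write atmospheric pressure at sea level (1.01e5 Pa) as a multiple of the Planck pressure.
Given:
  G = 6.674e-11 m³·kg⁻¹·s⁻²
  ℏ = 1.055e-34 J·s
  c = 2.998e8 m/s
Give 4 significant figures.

Planck pressure: p_P = c⁷/(ℏG²) = 4.632e113 Pa.
1.01e5 / 4.632e113 = 2.180e-109

2.180e-109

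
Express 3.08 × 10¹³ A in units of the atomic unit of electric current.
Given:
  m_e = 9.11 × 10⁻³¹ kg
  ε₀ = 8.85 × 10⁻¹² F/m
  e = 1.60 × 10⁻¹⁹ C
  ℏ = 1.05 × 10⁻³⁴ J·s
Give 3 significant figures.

4.62 × 10¹⁵

atomic unit of electric current: I_au = e E_h/ℏ = m_e e⁵/((4πε₀)²ℏ³) = 6.67 × 10⁻³ A.
3.08 × 10¹³ / 6.67 × 10⁻³ = 4.62 × 10¹⁵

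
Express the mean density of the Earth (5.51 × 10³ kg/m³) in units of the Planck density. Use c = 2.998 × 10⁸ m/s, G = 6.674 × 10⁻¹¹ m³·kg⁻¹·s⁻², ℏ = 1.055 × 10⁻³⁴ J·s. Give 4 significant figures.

Planck density: ρ_P = c⁵/(ℏG²) = 5.154 × 10⁹⁶ kg/m³.
5.51 × 10³ / 5.154 × 10⁹⁶ = 1.069 × 10⁻⁹³

1.069 × 10⁻⁹³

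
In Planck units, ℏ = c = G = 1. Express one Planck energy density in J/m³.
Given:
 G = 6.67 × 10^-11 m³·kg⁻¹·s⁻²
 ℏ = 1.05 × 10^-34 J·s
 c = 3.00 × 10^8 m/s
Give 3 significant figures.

4.68 × 10^113 J/m³

Dimensional analysis gives u_P = c⁷/(ℏG²).
  = 2.19 × 10^59 / 4.67 × 10^-55
  = 4.68 × 10^113 J/m³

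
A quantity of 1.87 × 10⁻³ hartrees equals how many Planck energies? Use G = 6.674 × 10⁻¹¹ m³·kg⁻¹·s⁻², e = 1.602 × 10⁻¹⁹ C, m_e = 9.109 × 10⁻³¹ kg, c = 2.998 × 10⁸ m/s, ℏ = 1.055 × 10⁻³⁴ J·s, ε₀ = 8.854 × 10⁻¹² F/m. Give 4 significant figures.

hartree: E_h = m_e e⁴/(4πε₀ℏ)² = 4.354 × 10⁻¹⁸ J
Planck energy: E_P = √(ℏc⁵/G) = 1.957 × 10⁹ J
1.87 × 10⁻³ × 4.354 × 10⁻¹⁸ / 1.957 × 10⁹ = 4.161 × 10⁻³⁰

4.161 × 10⁻³⁰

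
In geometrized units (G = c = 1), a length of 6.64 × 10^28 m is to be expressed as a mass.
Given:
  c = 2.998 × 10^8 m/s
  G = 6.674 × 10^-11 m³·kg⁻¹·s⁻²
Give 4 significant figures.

Length → mass via c²/G.
6.64 × 10^28 m × (c²/G) = 8.942 × 10^55 kg

8.942 × 10^55 kg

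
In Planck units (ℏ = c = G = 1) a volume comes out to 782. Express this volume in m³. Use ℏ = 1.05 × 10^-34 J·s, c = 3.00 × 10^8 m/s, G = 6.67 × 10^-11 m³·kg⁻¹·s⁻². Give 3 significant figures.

3.27 × 10^-102 m³

One Planck volume: V_P = (ℏG/c³)^(3/2) = 4.18 × 10^-105 m³.
782 × 4.18 × 10^-105 m³ = 3.27 × 10^-102 m³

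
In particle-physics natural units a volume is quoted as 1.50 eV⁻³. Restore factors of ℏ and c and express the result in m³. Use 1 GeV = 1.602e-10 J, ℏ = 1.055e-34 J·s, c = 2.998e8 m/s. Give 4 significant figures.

1.154e-20 m³

Volume is [L]³ = [E]⁻³·(ℏc)³.
1 GeV⁻³ → (ℏc)³ × (1 GeV in J)⁻³ = 7.696e-48 m³.
Convert the energy scale: 1.50 eV⁻³ = 1.50e27 GeV⁻³.
Result: 1.50e27 × 7.696e-48 = 1.154e-20 m³.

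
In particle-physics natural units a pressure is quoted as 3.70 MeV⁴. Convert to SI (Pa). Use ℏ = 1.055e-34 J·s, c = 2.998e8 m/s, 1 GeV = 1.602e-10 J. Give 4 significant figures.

Pressure is [E]/[L]³ = [E]⁴/(ℏc)³.
1 GeV⁴ → 1/(ℏc)³ × (1 GeV in J)⁴ = 2.082e37 Pa.
Convert the energy scale: 3.70 MeV⁴ = 3.70e-12 GeV⁴.
Result: 3.70e-12 × 2.082e37 = 7.702e25 Pa.

7.702e25 Pa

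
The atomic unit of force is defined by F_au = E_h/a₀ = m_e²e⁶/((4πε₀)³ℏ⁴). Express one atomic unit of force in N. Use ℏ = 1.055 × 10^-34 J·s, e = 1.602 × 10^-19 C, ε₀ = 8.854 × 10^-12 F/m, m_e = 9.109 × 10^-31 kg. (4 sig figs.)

8.220 × 10^-8 N

F_au = E_h/a₀ = m_e²e⁶/((4πε₀)³ℏ⁴)
E_h = 4.354 × 10^-18 J
a₀ = 5.297 × 10^-11 m
E_h/a₀ = 8.220 × 10^-8 N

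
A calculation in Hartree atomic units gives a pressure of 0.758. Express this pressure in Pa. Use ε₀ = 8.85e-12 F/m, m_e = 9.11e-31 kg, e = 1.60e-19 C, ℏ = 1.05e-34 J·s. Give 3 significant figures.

2.28e13 Pa

One atomic unit of pressure: P_au = E_h/a₀³ = m_e⁴e¹⁰/((4πε₀)⁵ℏ⁸) = 3.01e13 Pa.
0.758 × 3.01e13 Pa = 2.28e13 Pa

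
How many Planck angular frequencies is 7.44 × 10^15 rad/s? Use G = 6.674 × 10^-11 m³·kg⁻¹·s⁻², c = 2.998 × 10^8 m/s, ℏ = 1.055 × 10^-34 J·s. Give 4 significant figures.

Planck angular frequency: ω_P = √(c⁵/(ℏG)) = 1.855 × 10^43 rad/s.
7.44 × 10^15 / 1.855 × 10^43 = 4.012 × 10^-28

4.012 × 10^-28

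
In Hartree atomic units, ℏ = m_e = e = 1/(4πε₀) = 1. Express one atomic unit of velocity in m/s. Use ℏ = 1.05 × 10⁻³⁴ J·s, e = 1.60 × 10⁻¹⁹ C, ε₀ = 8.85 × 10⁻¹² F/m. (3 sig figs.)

2.19 × 10⁶ m/s

From ℏ = m_e = e = 1/(4πε₀) = 1 the velocity scale is v_au = e²/(4πε₀ℏ).
  = 2.56 × 10⁻³⁸ / 1.17 × 10⁻⁴⁴
  = 2.19 × 10⁶ m/s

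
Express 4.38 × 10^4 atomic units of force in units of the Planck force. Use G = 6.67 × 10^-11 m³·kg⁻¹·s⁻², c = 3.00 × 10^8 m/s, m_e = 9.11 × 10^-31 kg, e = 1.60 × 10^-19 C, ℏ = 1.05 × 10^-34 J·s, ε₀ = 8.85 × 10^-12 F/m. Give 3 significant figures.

atomic unit of force: F_au = E_h/a₀ = m_e²e⁶/((4πε₀)³ℏ⁴) = 8.33 × 10^-8 N
Planck force: F_P = c⁴/G = 1.21 × 10^44 N
4.38 × 10^4 × 8.33 × 10^-8 / 1.21 × 10^44 = 3.00 × 10^-47

3.00 × 10^-47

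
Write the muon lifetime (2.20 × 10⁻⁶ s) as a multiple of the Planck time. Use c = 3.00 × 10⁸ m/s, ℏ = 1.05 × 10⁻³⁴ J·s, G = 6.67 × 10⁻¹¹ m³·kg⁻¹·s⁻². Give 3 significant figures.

4.10 × 10³⁷

Planck time: t_P = √(ℏG/c⁵) = 5.37 × 10⁻⁴⁴ s.
2.20 × 10⁻⁶ / 5.37 × 10⁻⁴⁴ = 4.10 × 10³⁷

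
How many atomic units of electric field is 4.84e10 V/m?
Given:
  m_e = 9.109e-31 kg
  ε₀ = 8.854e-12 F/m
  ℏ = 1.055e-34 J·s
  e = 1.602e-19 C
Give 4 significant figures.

atomic unit of electric field: E_au = E_h/(e a₀) = m_e²e⁵/((4πε₀)³ℏ⁴) = 5.131e11 V/m.
4.84e10 / 5.131e11 = 0.09433

0.09433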